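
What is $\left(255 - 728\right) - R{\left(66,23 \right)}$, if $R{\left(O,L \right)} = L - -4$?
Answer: $-500$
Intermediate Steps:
$R{\left(O,L \right)} = 4 + L$ ($R{\left(O,L \right)} = L + 4 = 4 + L$)
$\left(255 - 728\right) - R{\left(66,23 \right)} = \left(255 - 728\right) - \left(4 + 23\right) = \left(255 - 728\right) - 27 = -473 - 27 = -500$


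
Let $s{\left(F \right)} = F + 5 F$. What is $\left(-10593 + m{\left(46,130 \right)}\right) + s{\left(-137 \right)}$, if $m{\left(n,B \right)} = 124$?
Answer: $-11291$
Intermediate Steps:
$s{\left(F \right)} = 6 F$
$\left(-10593 + m{\left(46,130 \right)}\right) + s{\left(-137 \right)} = \left(-10593 + 124\right) + 6 \left(-137\right) = -10469 - 822 = -11291$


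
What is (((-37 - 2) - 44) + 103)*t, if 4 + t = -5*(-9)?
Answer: 820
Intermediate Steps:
t = 41 (t = -4 - 5*(-9) = -4 + 45 = 41)
(((-37 - 2) - 44) + 103)*t = (((-37 - 2) - 44) + 103)*41 = ((-39 - 44) + 103)*41 = (-83 + 103)*41 = 20*41 = 820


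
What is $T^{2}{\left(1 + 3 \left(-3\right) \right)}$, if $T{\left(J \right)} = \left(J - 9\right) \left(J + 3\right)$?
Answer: $7225$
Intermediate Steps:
$T{\left(J \right)} = \left(-9 + J\right) \left(3 + J\right)$
$T^{2}{\left(1 + 3 \left(-3\right) \right)} = \left(-27 + \left(1 + 3 \left(-3\right)\right)^{2} - 6 \left(1 + 3 \left(-3\right)\right)\right)^{2} = \left(-27 + \left(1 - 9\right)^{2} - 6 \left(1 - 9\right)\right)^{2} = \left(-27 + \left(-8\right)^{2} - -48\right)^{2} = \left(-27 + 64 + 48\right)^{2} = 85^{2} = 7225$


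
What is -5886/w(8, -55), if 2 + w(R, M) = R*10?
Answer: -981/13 ≈ -75.462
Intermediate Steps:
w(R, M) = -2 + 10*R (w(R, M) = -2 + R*10 = -2 + 10*R)
-5886/w(8, -55) = -5886/(-2 + 10*8) = -5886/(-2 + 80) = -5886/78 = -5886*1/78 = -981/13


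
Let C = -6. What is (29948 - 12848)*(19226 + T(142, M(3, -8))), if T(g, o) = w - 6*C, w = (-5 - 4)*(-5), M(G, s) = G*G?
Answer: 330149700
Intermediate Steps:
M(G, s) = G²
w = 45 (w = -9*(-5) = 45)
T(g, o) = 81 (T(g, o) = 45 - 6*(-6) = 45 + 36 = 81)
(29948 - 12848)*(19226 + T(142, M(3, -8))) = (29948 - 12848)*(19226 + 81) = 17100*19307 = 330149700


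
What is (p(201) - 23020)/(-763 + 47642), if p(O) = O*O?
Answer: 2483/6697 ≈ 0.37076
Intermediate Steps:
p(O) = O²
(p(201) - 23020)/(-763 + 47642) = (201² - 23020)/(-763 + 47642) = (40401 - 23020)/46879 = 17381*(1/46879) = 2483/6697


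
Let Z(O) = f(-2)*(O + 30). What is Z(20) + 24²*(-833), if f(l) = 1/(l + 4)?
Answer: -479783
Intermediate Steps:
f(l) = 1/(4 + l)
Z(O) = 15 + O/2 (Z(O) = (O + 30)/(4 - 2) = (30 + O)/2 = 15 + O/2)
Z(20) + 24²*(-833) = (15 + (½)*20) + 24²*(-833) = (15 + 10) + 576*(-833) = 25 - 479808 = -479783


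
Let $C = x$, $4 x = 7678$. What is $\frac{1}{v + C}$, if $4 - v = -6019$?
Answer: $\frac{2}{15885} \approx 0.00012591$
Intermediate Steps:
$x = \frac{3839}{2}$ ($x = \frac{1}{4} \cdot 7678 = \frac{3839}{2} \approx 1919.5$)
$C = \frac{3839}{2} \approx 1919.5$
$v = 6023$ ($v = 4 - -6019 = 4 + 6019 = 6023$)
$\frac{1}{v + C} = \frac{1}{6023 + \frac{3839}{2}} = \frac{1}{\frac{15885}{2}} = \frac{2}{15885}$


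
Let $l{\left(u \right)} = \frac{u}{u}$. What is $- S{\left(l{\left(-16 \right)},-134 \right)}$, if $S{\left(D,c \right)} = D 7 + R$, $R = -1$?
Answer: $-6$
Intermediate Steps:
$l{\left(u \right)} = 1$
$S{\left(D,c \right)} = -1 + 7 D$ ($S{\left(D,c \right)} = D 7 - 1 = 7 D - 1 = -1 + 7 D$)
$- S{\left(l{\left(-16 \right)},-134 \right)} = - (-1 + 7 \cdot 1) = - (-1 + 7) = \left(-1\right) 6 = -6$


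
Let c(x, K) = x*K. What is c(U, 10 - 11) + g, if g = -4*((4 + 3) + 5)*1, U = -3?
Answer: -45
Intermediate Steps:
c(x, K) = K*x
g = -48 (g = -4*(7 + 5)*1 = -4*12*1 = -48*1 = -48)
c(U, 10 - 11) + g = (10 - 11)*(-3) - 48 = -1*(-3) - 48 = 3 - 48 = -45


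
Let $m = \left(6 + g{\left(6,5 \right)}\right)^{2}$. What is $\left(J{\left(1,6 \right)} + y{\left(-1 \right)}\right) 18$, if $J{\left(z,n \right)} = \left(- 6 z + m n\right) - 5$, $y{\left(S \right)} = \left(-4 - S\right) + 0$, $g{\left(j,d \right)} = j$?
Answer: $15300$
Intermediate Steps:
$m = 144$ ($m = \left(6 + 6\right)^{2} = 12^{2} = 144$)
$y{\left(S \right)} = -4 - S$
$J{\left(z,n \right)} = -5 - 6 z + 144 n$ ($J{\left(z,n \right)} = \left(- 6 z + 144 n\right) - 5 = -5 - 6 z + 144 n$)
$\left(J{\left(1,6 \right)} + y{\left(-1 \right)}\right) 18 = \left(\left(-5 - 6 + 144 \cdot 6\right) - 3\right) 18 = \left(\left(-5 - 6 + 864\right) + \left(-4 + 1\right)\right) 18 = \left(853 - 3\right) 18 = 850 \cdot 18 = 15300$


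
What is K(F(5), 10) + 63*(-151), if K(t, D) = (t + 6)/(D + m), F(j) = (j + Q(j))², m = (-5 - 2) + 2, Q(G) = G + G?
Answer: -47334/5 ≈ -9466.8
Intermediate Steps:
Q(G) = 2*G
m = -5 (m = -7 + 2 = -5)
F(j) = 9*j² (F(j) = (j + 2*j)² = (3*j)² = 9*j²)
K(t, D) = (6 + t)/(-5 + D) (K(t, D) = (t + 6)/(D - 5) = (6 + t)/(-5 + D))
K(F(5), 10) + 63*(-151) = (6 + 9*5²)/(-5 + 10) + 63*(-151) = (6 + 9*25)/5 - 9513 = (6 + 225)/5 - 9513 = (⅕)*231 - 9513 = 231/5 - 9513 = -47334/5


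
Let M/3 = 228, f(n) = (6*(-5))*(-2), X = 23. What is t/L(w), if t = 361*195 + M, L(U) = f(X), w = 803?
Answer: 23693/20 ≈ 1184.7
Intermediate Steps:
f(n) = 60 (f(n) = -30*(-2) = 60)
M = 684 (M = 3*228 = 684)
L(U) = 60
t = 71079 (t = 361*195 + 684 = 70395 + 684 = 71079)
t/L(w) = 71079/60 = 71079*(1/60) = 23693/20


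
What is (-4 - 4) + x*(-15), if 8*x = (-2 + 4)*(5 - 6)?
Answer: -17/4 ≈ -4.2500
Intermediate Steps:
x = -1/4 (x = ((-2 + 4)*(5 - 6))/8 = (2*(-1))/8 = (1/8)*(-2) = -1/4 ≈ -0.25000)
(-4 - 4) + x*(-15) = (-4 - 4) - 1/4*(-15) = -8 + 15/4 = -17/4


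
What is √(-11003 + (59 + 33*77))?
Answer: I*√8403 ≈ 91.668*I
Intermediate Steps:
√(-11003 + (59 + 33*77)) = √(-11003 + (59 + 2541)) = √(-11003 + 2600) = √(-8403) = I*√8403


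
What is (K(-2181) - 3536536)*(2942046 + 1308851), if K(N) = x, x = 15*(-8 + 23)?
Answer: -15032493820967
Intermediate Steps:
x = 225 (x = 15*15 = 225)
K(N) = 225
(K(-2181) - 3536536)*(2942046 + 1308851) = (225 - 3536536)*(2942046 + 1308851) = -3536311*4250897 = -15032493820967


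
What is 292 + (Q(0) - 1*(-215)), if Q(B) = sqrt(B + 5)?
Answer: 507 + sqrt(5) ≈ 509.24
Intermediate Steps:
Q(B) = sqrt(5 + B)
292 + (Q(0) - 1*(-215)) = 292 + (sqrt(5 + 0) - 1*(-215)) = 292 + (sqrt(5) + 215) = 292 + (215 + sqrt(5)) = 507 + sqrt(5)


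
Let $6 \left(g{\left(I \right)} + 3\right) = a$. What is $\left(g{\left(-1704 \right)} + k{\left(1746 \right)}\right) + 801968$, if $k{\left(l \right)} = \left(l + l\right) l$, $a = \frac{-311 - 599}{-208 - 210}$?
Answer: $\frac{8651342693}{1254} \approx 6.899 \cdot 10^{6}$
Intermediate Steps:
$a = \frac{455}{209}$ ($a = - \frac{910}{-418} = \left(-910\right) \left(- \frac{1}{418}\right) = \frac{455}{209} \approx 2.177$)
$g{\left(I \right)} = - \frac{3307}{1254}$ ($g{\left(I \right)} = -3 + \frac{1}{6} \cdot \frac{455}{209} = -3 + \frac{455}{1254} = - \frac{3307}{1254}$)
$k{\left(l \right)} = 2 l^{2}$ ($k{\left(l \right)} = 2 l l = 2 l^{2}$)
$\left(g{\left(-1704 \right)} + k{\left(1746 \right)}\right) + 801968 = \left(- \frac{3307}{1254} + 2 \cdot 1746^{2}\right) + 801968 = \left(- \frac{3307}{1254} + 2 \cdot 3048516\right) + 801968 = \left(- \frac{3307}{1254} + 6097032\right) + 801968 = \frac{7645674821}{1254} + 801968 = \frac{8651342693}{1254}$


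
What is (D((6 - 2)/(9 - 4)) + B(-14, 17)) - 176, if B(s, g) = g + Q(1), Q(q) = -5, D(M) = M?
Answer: -816/5 ≈ -163.20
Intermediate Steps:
B(s, g) = -5 + g (B(s, g) = g - 5 = -5 + g)
(D((6 - 2)/(9 - 4)) + B(-14, 17)) - 176 = ((6 - 2)/(9 - 4) + (-5 + 17)) - 176 = (4/5 + 12) - 176 = (4*(⅕) + 12) - 176 = (⅘ + 12) - 176 = 64/5 - 176 = -816/5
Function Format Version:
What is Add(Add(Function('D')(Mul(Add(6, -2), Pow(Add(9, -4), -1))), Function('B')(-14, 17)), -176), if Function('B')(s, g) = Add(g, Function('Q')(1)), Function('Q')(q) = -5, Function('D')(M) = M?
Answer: Rational(-816, 5) ≈ -163.20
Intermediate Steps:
Function('B')(s, g) = Add(-5, g) (Function('B')(s, g) = Add(g, -5) = Add(-5, g))
Add(Add(Function('D')(Mul(Add(6, -2), Pow(Add(9, -4), -1))), Function('B')(-14, 17)), -176) = Add(Add(Mul(Add(6, -2), Pow(Add(9, -4), -1)), Add(-5, 17)), -176) = Add(Add(Mul(4, Pow(5, -1)), 12), -176) = Add(Add(Mul(4, Rational(1, 5)), 12), -176) = Add(Add(Rational(4, 5), 12), -176) = Add(Rational(64, 5), -176) = Rational(-816, 5)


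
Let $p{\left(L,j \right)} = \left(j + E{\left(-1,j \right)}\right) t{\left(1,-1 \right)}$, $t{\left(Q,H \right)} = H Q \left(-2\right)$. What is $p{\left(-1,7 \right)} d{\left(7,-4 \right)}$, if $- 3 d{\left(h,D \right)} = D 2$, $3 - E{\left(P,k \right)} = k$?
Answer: $16$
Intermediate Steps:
$t{\left(Q,H \right)} = - 2 H Q$
$E{\left(P,k \right)} = 3 - k$
$d{\left(h,D \right)} = - \frac{2 D}{3}$ ($d{\left(h,D \right)} = - \frac{D 2}{3} = - \frac{2 D}{3}$)
$p{\left(L,j \right)} = 6$ ($p{\left(L,j \right)} = \left(j - \left(-3 + j\right)\right) \left(\left(-2\right) \left(-1\right) 1\right) = 3 \cdot 2 = 6$)
$p{\left(-1,7 \right)} d{\left(7,-4 \right)} = 6 \left(\left(- \frac{2}{3}\right) \left(-4\right)\right) = 6 \cdot \frac{8}{3} = 16$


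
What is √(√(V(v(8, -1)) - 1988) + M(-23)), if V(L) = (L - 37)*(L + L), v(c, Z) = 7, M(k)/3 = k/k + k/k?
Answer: √(6 + 2*I*√602) ≈ 5.2648 + 4.6603*I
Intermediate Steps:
M(k) = 6 (M(k) = 3*(k/k + k/k) = 3*(1 + 1) = 3*2 = 6)
V(L) = 2*L*(-37 + L) (V(L) = (-37 + L)*(2*L) = 2*L*(-37 + L))
√(√(V(v(8, -1)) - 1988) + M(-23)) = √(√(2*7*(-37 + 7) - 1988) + 6) = √(√(2*7*(-30) - 1988) + 6) = √(√(-420 - 1988) + 6) = √(√(-2408) + 6) = √(2*I*√602 + 6) = √(6 + 2*I*√602)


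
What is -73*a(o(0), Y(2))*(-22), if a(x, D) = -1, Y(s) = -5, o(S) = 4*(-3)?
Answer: -1606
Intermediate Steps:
o(S) = -12
-73*a(o(0), Y(2))*(-22) = -73*(-1)*(-22) = 73*(-22) = -1606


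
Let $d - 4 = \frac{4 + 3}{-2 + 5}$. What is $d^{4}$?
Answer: $\frac{130321}{81} \approx 1608.9$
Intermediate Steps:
$d = \frac{19}{3}$ ($d = 4 + \frac{4 + 3}{-2 + 5} = 4 + \frac{7}{3} = \frac{19}{3} \approx 6.3333$)
$d^{4} = \left(\frac{19}{3}\right)^{4} = \frac{130321}{81}$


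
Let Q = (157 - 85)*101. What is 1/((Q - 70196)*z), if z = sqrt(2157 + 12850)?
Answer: -sqrt(15007)/944300468 ≈ -1.2973e-7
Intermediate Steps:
Q = 7272 (Q = 72*101 = 7272)
z = sqrt(15007) ≈ 122.50
1/((Q - 70196)*z) = 1/((7272 - 70196)*(sqrt(15007))) = (sqrt(15007)/15007)/(-62924) = -sqrt(15007)/944300468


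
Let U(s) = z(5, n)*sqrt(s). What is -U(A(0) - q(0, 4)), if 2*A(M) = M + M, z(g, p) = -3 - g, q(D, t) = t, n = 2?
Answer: 16*I ≈ 16.0*I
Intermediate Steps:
A(M) = M (A(M) = (M + M)/2 = (2*M)/2 = M)
U(s) = -8*sqrt(s) (U(s) = (-3 - 1*5)*sqrt(s) = (-3 - 5)*sqrt(s) = -8*sqrt(s))
-U(A(0) - q(0, 4)) = -(-8)*sqrt(0 - 1*4) = -(-8)*sqrt(0 - 4) = -(-8)*sqrt(-4) = -(-8)*2*I = -(-16)*I = 16*I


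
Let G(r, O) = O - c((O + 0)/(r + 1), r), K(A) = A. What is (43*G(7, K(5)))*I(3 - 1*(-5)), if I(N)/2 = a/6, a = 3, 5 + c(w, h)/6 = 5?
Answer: 215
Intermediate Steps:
c(w, h) = 0 (c(w, h) = -30 + 6*5 = -30 + 30 = 0)
I(N) = 1 (I(N) = 2*(3/6) = 2*(3*(⅙)) = 2*(½) = 1)
G(r, O) = O (G(r, O) = O - 1*0 = O + 0 = O)
(43*G(7, K(5)))*I(3 - 1*(-5)) = (43*5)*1 = 215*1 = 215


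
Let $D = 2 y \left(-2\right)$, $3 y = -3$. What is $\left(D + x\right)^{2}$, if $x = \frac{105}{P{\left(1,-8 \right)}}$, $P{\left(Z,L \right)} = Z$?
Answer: $11881$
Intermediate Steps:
$y = -1$ ($y = \frac{1}{3} \left(-3\right) = -1$)
$D = 4$ ($D = 2 \left(-1\right) \left(-2\right) = \left(-2\right) \left(-2\right) = 4$)
$x = 105$ ($x = \frac{105}{1} = 105 \cdot 1 = 105$)
$\left(D + x\right)^{2} = \left(4 + 105\right)^{2} = 109^{2} = 11881$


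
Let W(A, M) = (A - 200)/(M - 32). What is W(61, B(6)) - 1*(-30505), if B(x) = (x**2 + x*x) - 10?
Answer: 915011/30 ≈ 30500.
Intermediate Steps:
B(x) = -10 + 2*x**2 (B(x) = (x**2 + x**2) - 10 = 2*x**2 - 10 = -10 + 2*x**2)
W(A, M) = (-200 + A)/(-32 + M)
W(61, B(6)) - 1*(-30505) = (-200 + 61)/(-32 + (-10 + 2*6**2)) - 1*(-30505) = -139/(-32 + (-10 + 2*36)) + 30505 = -139/(-32 + (-10 + 72)) + 30505 = -139/(-32 + 62) + 30505 = -139/30 + 30505 = 915011/30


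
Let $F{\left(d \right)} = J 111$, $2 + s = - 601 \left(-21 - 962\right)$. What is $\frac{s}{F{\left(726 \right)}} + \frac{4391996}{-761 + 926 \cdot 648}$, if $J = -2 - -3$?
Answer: $\frac{118178294901}{22173619} \approx 5329.7$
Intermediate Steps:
$J = 1$ ($J = -2 + 3 = 1$)
$s = 590781$ ($s = -2 - 601 \left(-21 - 962\right) = -2 - -590783 = -2 + 590783 = 590781$)
$F{\left(d \right)} = 111$ ($F{\left(d \right)} = 1 \cdot 111 = 111$)
$\frac{s}{F{\left(726 \right)}} + \frac{4391996}{-761 + 926 \cdot 648} = \frac{590781}{111} + \frac{4391996}{-761 + 926 \cdot 648} = 590781 \cdot \frac{1}{111} + \frac{4391996}{-761 + 600048} = \frac{196927}{37} + \frac{4391996}{599287} = \frac{118178294901}{22173619}$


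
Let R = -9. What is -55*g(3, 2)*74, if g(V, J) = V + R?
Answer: 24420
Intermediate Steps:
g(V, J) = -9 + V (g(V, J) = V - 9 = -9 + V)
-55*g(3, 2)*74 = -55*(-9 + 3)*74 = -55*(-6)*74 = 330*74 = 24420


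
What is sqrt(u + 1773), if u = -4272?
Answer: 7*I*sqrt(51) ≈ 49.99*I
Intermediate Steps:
sqrt(u + 1773) = sqrt(-4272 + 1773) = sqrt(-2499) = 7*I*sqrt(51)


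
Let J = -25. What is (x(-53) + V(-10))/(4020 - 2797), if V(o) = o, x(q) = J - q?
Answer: 18/1223 ≈ 0.014718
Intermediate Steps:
x(q) = -25 - q
(x(-53) + V(-10))/(4020 - 2797) = ((-25 - 1*(-53)) - 10)/(4020 - 2797) = ((-25 + 53) - 10)/1223 = (28 - 10)*(1/1223) = 18*(1/1223) = 18/1223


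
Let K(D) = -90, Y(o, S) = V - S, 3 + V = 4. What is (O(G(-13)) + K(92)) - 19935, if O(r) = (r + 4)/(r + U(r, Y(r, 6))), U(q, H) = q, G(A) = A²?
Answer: -6768277/338 ≈ -20025.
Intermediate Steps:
V = 1 (V = -3 + 4 = 1)
Y(o, S) = 1 - S
O(r) = (4 + r)/(2*r) (O(r) = (r + 4)/(r + r) = (4 + r)/((2*r)) = (4 + r)*(1/(2*r)) = (4 + r)/(2*r))
(O(G(-13)) + K(92)) - 19935 = ((4 + (-13)²)/(2*((-13)²)) - 90) - 19935 = ((½)*(4 + 169)/169 - 90) - 19935 = ((½)*(1/169)*173 - 90) - 19935 = (173/338 - 90) - 19935 = -30247/338 - 19935 = -6768277/338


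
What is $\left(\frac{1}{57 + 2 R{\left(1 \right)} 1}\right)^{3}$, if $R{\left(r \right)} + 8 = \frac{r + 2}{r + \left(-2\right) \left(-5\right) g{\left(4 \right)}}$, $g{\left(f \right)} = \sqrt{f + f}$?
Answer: $\frac{35138905680977}{2420088203583731071} - \frac{386196699240 \sqrt{2}}{2420088203583731071} \approx 1.4294 \cdot 10^{-5}$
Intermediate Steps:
$g{\left(f \right)} = \sqrt{2} \sqrt{f}$ ($g{\left(f \right)} = \sqrt{2 f} = \sqrt{2} \sqrt{f}$)
$R{\left(r \right)} = -8 + \frac{2 + r}{r + 20 \sqrt{2}}$ ($R{\left(r \right)} = -8 + \frac{r + 2}{r + \left(-2\right) \left(-5\right) \sqrt{2} \sqrt{4}} = -8 + \frac{2 + r}{r + 10 \sqrt{2} \cdot 2} = -8 + \frac{2 + r}{r + 10 \cdot 2 \sqrt{2}} = -8 + \frac{2 + r}{r + 20 \sqrt{2}}$)
$\left(\frac{1}{57 + 2 R{\left(1 \right)} 1}\right)^{3} = \left(\frac{1}{57 + 2 \frac{2 - 160 \sqrt{2} - 7}{1 + 20 \sqrt{2}} \cdot 1}\right)^{3} = \left(\frac{1}{57 + 2 \frac{-5 - 160 \sqrt{2}}{1 + 20 \sqrt{2}} \cdot 1}\right)^{3} = \left(\frac{1}{57 + \frac{2 \left(-5 - 160 \sqrt{2}\right)}{1 + 20 \sqrt{2}} \cdot 1}\right)^{3} = \left(\frac{1}{57 + \frac{2 \left(-5 - 160 \sqrt{2}\right)}{1 + 20 \sqrt{2}}}\right)^{3} = \frac{1}{\left(57 + \frac{2 \left(-5 - 160 \sqrt{2}\right)}{1 + 20 \sqrt{2}}\right)^{3}}$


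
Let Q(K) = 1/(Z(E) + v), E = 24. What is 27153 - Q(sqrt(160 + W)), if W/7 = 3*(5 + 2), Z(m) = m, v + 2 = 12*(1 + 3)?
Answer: 1900709/70 ≈ 27153.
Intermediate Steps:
v = 46 (v = -2 + 12*(1 + 3) = -2 + 12*4 = -2 + 48 = 46)
W = 147 (W = 7*(3*(5 + 2)) = 7*(3*7) = 7*21 = 147)
Q(K) = 1/70 (Q(K) = 1/(24 + 46) = 1/70)
27153 - Q(sqrt(160 + W)) = 27153 - 1*1/70 = 27153 - 1/70 = 1900709/70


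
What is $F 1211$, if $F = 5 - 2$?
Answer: $3633$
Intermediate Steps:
$F = 3$ ($F = 5 - 2 = 3$)
$F 1211 = 3 \cdot 1211 = 3633$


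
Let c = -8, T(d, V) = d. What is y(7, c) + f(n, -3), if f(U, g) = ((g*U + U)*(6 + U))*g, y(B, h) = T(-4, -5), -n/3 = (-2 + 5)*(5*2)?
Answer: 45356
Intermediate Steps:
n = -90 (n = -3*(-2 + 5)*5*2 = -9*10 = -3*30 = -90)
y(B, h) = -4
f(U, g) = g*(6 + U)*(U + U*g) (f(U, g) = ((U*g + U)*(6 + U))*g = ((U + U*g)*(6 + U))*g = ((6 + U)*(U + U*g))*g = g*(6 + U)*(U + U*g))
y(7, c) + f(n, -3) = -4 - 90*(-3)*(6 - 90 + 6*(-3) - 90*(-3)) = -4 - 90*(-3)*(6 - 90 - 18 + 270) = -4 - 90*(-3)*168 = -4 + 45360 = 45356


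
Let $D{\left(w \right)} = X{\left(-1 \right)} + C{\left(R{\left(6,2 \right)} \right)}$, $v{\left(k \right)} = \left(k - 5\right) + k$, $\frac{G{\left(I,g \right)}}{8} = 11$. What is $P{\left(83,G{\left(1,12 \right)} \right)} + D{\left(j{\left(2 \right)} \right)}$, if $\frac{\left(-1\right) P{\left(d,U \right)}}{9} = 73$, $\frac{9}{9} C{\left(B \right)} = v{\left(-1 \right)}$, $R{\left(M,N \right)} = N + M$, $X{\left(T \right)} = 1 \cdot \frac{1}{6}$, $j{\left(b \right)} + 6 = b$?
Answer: $- \frac{3983}{6} \approx -663.83$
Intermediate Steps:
$G{\left(I,g \right)} = 88$ ($G{\left(I,g \right)} = 8 \cdot 11 = 88$)
$j{\left(b \right)} = -6 + b$
$X{\left(T \right)} = \frac{1}{6}$ ($X{\left(T \right)} = 1 \cdot \frac{1}{6} = \frac{1}{6}$)
$v{\left(k \right)} = -5 + 2 k$ ($v{\left(k \right)} = \left(-5 + k\right) + k = -5 + 2 k$)
$R{\left(M,N \right)} = M + N$
$C{\left(B \right)} = -7$ ($C{\left(B \right)} = -5 + 2 \left(-1\right) = -5 - 2 = -7$)
$P{\left(d,U \right)} = -657$ ($P{\left(d,U \right)} = \left(-9\right) 73 = -657$)
$D{\left(w \right)} = - \frac{41}{6}$ ($D{\left(w \right)} = \frac{1}{6} - 7 = - \frac{41}{6}$)
$P{\left(83,G{\left(1,12 \right)} \right)} + D{\left(j{\left(2 \right)} \right)} = -657 - \frac{41}{6} = - \frac{3983}{6}$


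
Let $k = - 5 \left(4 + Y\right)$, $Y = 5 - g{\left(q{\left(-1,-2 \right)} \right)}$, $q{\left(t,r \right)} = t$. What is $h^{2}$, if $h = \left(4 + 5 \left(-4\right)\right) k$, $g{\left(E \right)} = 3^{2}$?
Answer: $0$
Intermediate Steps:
$g{\left(E \right)} = 9$
$Y = -4$ ($Y = 5 - 9 = -4$)
$k = 0$ ($k = - 5 \left(4 - 4\right) = \left(-5\right) 0 = 0$)
$h = 0$ ($h = \left(4 + 5 \left(-4\right)\right) 0 = \left(4 - 20\right) 0 = \left(-16\right) 0 = 0$)
$h^{2} = 0^{2} = 0$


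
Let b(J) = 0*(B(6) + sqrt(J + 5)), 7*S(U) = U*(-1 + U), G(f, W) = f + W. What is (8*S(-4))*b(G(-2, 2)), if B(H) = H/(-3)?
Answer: 0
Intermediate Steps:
B(H) = -H/3 (B(H) = H*(-1/3) = -H/3)
G(f, W) = W + f
S(U) = U*(-1 + U)/7 (S(U) = (U*(-1 + U))/7 = U*(-1 + U)/7)
b(J) = 0 (b(J) = 0*(-1/3*6 + sqrt(J + 5)) = 0*(-2 + sqrt(5 + J)) = 0)
(8*S(-4))*b(G(-2, 2)) = (8*((1/7)*(-4)*(-1 - 4)))*0 = (8*((1/7)*(-4)*(-5)))*0 = (8*(20/7))*0 = (160/7)*0 = 0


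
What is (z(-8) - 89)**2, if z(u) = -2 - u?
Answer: 6889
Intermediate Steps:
(z(-8) - 89)**2 = ((-2 - 1*(-8)) - 89)**2 = ((-2 + 8) - 89)**2 = (6 - 89)**2 = (-83)**2 = 6889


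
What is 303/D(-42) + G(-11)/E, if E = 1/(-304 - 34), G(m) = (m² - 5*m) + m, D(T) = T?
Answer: -780881/14 ≈ -55777.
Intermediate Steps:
G(m) = m² - 4*m
E = -1/338 (E = 1/(-338) = -1/338 ≈ -0.0029586)
303/D(-42) + G(-11)/E = 303/(-42) + (-11*(-4 - 11))/(-1/338) = 303*(-1/42) - 11*(-15)*(-338) = -101/14 + 165*(-338) = -101/14 - 55770 = -780881/14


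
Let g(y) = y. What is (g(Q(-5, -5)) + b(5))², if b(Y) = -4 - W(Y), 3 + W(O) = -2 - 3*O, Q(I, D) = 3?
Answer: 361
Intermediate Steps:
W(O) = -5 - 3*O (W(O) = -3 + (-2 - 3*O) = -5 - 3*O)
b(Y) = 1 + 3*Y (b(Y) = -4 - (-5 - 3*Y) = -4 + (5 + 3*Y) = 1 + 3*Y)
(g(Q(-5, -5)) + b(5))² = (3 + (1 + 3*5))² = (3 + (1 + 15))² = (3 + 16)² = 19² = 361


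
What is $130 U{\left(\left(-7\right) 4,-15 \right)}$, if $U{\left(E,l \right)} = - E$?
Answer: $3640$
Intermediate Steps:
$130 U{\left(\left(-7\right) 4,-15 \right)} = 130 \left(- \left(-7\right) 4\right) = 130 \left(\left(-1\right) \left(-28\right)\right) = 130 \cdot 28 = 3640$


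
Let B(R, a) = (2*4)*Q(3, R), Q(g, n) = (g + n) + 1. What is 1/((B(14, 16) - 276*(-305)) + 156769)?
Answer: 1/241093 ≈ 4.1478e-6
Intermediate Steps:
Q(g, n) = 1 + g + n
B(R, a) = 32 + 8*R (B(R, a) = (2*4)*(1 + 3 + R) = 8*(4 + R) = 32 + 8*R)
1/((B(14, 16) - 276*(-305)) + 156769) = 1/(((32 + 8*14) - 276*(-305)) + 156769) = 1/(((32 + 112) + 84180) + 156769) = 1/((144 + 84180) + 156769) = 1/(84324 + 156769) = 1/241093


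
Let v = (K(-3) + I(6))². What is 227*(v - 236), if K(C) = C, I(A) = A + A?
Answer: -35185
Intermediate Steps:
I(A) = 2*A
v = 81 (v = (-3 + 2*6)² = (-3 + 12)² = 9² = 81)
227*(v - 236) = 227*(81 - 236) = 227*(-155) = -35185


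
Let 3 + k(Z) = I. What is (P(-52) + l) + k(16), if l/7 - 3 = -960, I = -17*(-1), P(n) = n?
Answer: -6737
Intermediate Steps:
I = 17
l = -6699 (l = 21 + 7*(-960) = 21 - 6720 = -6699)
k(Z) = 14 (k(Z) = -3 + 17 = 14)
(P(-52) + l) + k(16) = (-52 - 6699) + 14 = -6751 + 14 = -6737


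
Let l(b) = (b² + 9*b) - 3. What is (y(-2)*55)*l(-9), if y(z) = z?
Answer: 330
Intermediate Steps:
l(b) = -3 + b² + 9*b
(y(-2)*55)*l(-9) = (-2*55)*(-3 + (-9)² + 9*(-9)) = -110*(-3 + 81 - 81) = -110*(-3) = 330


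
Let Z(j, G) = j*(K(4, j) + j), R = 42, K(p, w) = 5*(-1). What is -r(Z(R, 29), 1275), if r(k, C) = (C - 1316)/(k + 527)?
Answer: 41/2081 ≈ 0.019702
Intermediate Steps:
K(p, w) = -5
Z(j, G) = j*(-5 + j)
r(k, C) = (-1316 + C)/(527 + k)
-r(Z(R, 29), 1275) = -(-1316 + 1275)/(527 + 42*(-5 + 42)) = -(-41)/(527 + 42*37) = -(-41)/(527 + 1554) = -(-41)/2081 = -1*(-41/2081) = 41/2081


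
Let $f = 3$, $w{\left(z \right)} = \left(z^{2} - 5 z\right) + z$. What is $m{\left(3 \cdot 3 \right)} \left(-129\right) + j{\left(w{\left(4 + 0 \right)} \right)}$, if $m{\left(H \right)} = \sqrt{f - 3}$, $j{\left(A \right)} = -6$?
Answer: $-6$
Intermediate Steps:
$w{\left(z \right)} = z^{2} - 4 z$
$m{\left(H \right)} = 0$ ($m{\left(H \right)} = \sqrt{3 - 3} = \sqrt{0} = 0$)
$m{\left(3 \cdot 3 \right)} \left(-129\right) + j{\left(w{\left(4 + 0 \right)} \right)} = 0 \left(-129\right) - 6 = 0 - 6 = -6$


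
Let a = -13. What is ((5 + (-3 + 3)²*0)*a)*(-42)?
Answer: 2730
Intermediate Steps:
((5 + (-3 + 3)²*0)*a)*(-42) = ((5 + (-3 + 3)²*0)*(-13))*(-42) = ((5 + 0²*0)*(-13))*(-42) = ((5 + 0*0)*(-13))*(-42) = ((5 + 0)*(-13))*(-42) = (5*(-13))*(-42) = -65*(-42) = 2730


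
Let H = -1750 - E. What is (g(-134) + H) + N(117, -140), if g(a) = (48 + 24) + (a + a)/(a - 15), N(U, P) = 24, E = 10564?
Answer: -1820214/149 ≈ -12216.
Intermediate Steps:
H = -12314 (H = -1750 - 1*10564 = -1750 - 10564 = -12314)
g(a) = 72 + 2*a/(-15 + a) (g(a) = 72 + (2*a)/(-15 + a) = 72 + 2*a/(-15 + a))
(g(-134) + H) + N(117, -140) = (2*(-540 + 37*(-134))/(-15 - 134) - 12314) + 24 = (2*(-540 - 4958)/(-149) - 12314) + 24 = (2*(-1/149)*(-5498) - 12314) + 24 = (10996/149 - 12314) + 24 = -1823790/149 + 24 = -1820214/149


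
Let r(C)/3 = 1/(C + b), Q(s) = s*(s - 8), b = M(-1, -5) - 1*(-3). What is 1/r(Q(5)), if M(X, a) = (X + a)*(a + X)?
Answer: 8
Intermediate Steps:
M(X, a) = (X + a)² (M(X, a) = (X + a)*(X + a) = (X + a)²)
b = 39 (b = (-1 - 5)² - 1*(-3) = (-6)² + 3 = 36 + 3 = 39)
Q(s) = s*(-8 + s)
r(C) = 3/(39 + C) (r(C) = 3/(C + 39) = 3/(39 + C))
1/r(Q(5)) = 1/(3/(39 + 5*(-8 + 5))) = 1/(3/(39 + 5*(-3))) = 1/(3/(39 - 15)) = 1/(3/24) = 1/(3*(1/24)) = 1/(⅛) = 8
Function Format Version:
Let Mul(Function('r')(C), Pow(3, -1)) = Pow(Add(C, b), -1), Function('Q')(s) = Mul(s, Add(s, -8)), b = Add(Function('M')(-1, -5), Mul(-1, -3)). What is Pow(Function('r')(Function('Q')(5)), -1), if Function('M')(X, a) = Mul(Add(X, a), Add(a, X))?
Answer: 8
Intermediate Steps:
Function('M')(X, a) = Pow(Add(X, a), 2) (Function('M')(X, a) = Mul(Add(X, a), Add(X, a)) = Pow(Add(X, a), 2))
b = 39 (b = Add(Pow(Add(-1, -5), 2), Mul(-1, -3)) = Add(Pow(-6, 2), 3) = Add(36, 3) = 39)
Function('Q')(s) = Mul(s, Add(-8, s))
Function('r')(C) = Mul(3, Pow(Add(39, C), -1)) (Function('r')(C) = Mul(3, Pow(Add(C, 39), -1)) = Mul(3, Pow(Add(39, C), -1)))
Pow(Function('r')(Function('Q')(5)), -1) = Pow(Mul(3, Pow(Add(39, Mul(5, Add(-8, 5))), -1)), -1) = Pow(Mul(3, Pow(Add(39, Mul(5, -3)), -1)), -1) = Pow(Mul(3, Pow(Add(39, -15), -1)), -1) = Pow(Mul(3, Pow(24, -1)), -1) = Pow(Mul(3, Rational(1, 24)), -1) = Pow(Rational(1, 8), -1) = 8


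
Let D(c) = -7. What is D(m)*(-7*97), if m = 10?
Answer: 4753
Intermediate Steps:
D(m)*(-7*97) = -(-49)*97 = -7*(-679) = 4753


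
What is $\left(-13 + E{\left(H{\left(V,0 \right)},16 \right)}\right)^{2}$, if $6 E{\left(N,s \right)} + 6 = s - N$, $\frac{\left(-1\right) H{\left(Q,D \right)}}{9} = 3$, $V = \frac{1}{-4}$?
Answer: $\frac{1681}{36} \approx 46.694$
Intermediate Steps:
$V = - \frac{1}{4} \approx -0.25$
$H{\left(Q,D \right)} = -27$ ($H{\left(Q,D \right)} = \left(-9\right) 3 = -27$)
$E{\left(N,s \right)} = -1 - \frac{N}{6} + \frac{s}{6}$ ($E{\left(N,s \right)} = -1 + \frac{s - N}{6} = -1 - \left(- \frac{s}{6} + \frac{N}{6}\right) = -1 - \frac{N}{6} + \frac{s}{6}$)
$\left(-13 + E{\left(H{\left(V,0 \right)},16 \right)}\right)^{2} = \left(-13 - - \frac{37}{6}\right)^{2} = \left(-13 + \left(-1 + \frac{9}{2} + \frac{8}{3}\right)\right)^{2} = \left(-13 + \frac{37}{6}\right)^{2} = \left(- \frac{41}{6}\right)^{2} = \frac{1681}{36}$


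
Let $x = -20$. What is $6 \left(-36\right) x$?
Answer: $4320$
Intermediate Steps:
$6 \left(-36\right) x = 6 \left(-36\right) \left(-20\right) = \left(-216\right) \left(-20\right) = 4320$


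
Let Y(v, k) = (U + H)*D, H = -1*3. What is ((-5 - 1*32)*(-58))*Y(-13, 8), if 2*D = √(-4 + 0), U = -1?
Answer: -8584*I ≈ -8584.0*I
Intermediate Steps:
H = -3
D = I (D = √(-4 + 0)/2 = √(-4)/2 = (2*I)/2 = I ≈ 1.0*I)
Y(v, k) = -4*I (Y(v, k) = (-1 - 3)*I = -4*I)
((-5 - 1*32)*(-58))*Y(-13, 8) = ((-5 - 1*32)*(-58))*(-4*I) = ((-5 - 32)*(-58))*(-4*I) = (-37*(-58))*(-4*I) = 2146*(-4*I) = -8584*I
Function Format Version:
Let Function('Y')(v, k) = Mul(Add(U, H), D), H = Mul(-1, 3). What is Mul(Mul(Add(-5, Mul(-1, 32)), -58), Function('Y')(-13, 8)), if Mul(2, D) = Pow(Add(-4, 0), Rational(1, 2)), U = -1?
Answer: Mul(-8584, I) ≈ Mul(-8584.0, I)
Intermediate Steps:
H = -3
D = I (D = Mul(Rational(1, 2), Pow(Add(-4, 0), Rational(1, 2))) = Mul(Rational(1, 2), Pow(-4, Rational(1, 2))) = Mul(Rational(1, 2), Mul(2, I)) = I ≈ Mul(1.0000, I))
Function('Y')(v, k) = Mul(-4, I) (Function('Y')(v, k) = Mul(Add(-1, -3), I) = Mul(-4, I))
Mul(Mul(Add(-5, Mul(-1, 32)), -58), Function('Y')(-13, 8)) = Mul(Mul(Add(-5, Mul(-1, 32)), -58), Mul(-4, I)) = Mul(Mul(Add(-5, -32), -58), Mul(-4, I)) = Mul(Mul(-37, -58), Mul(-4, I)) = Mul(2146, Mul(-4, I)) = Mul(-8584, I)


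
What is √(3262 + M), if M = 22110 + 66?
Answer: √25438 ≈ 159.49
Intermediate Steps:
M = 22176
√(3262 + M) = √(3262 + 22176) = √25438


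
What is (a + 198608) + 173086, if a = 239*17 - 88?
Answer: 375669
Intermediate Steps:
a = 3975 (a = 4063 - 88 = 3975)
(a + 198608) + 173086 = (3975 + 198608) + 173086 = 202583 + 173086 = 375669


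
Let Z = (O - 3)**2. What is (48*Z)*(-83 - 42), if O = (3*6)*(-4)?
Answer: -33750000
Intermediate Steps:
O = -72 (O = 18*(-4) = -72)
Z = 5625 (Z = (-72 - 3)**2 = (-75)**2 = 5625)
(48*Z)*(-83 - 42) = (48*5625)*(-83 - 42) = 270000*(-125) = -33750000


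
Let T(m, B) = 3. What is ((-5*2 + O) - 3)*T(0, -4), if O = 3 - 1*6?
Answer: -48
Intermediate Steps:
O = -3 (O = 3 - 6 = -3)
((-5*2 + O) - 3)*T(0, -4) = ((-5*2 - 3) - 3)*3 = ((-10 - 3) - 3)*3 = (-13 - 3)*3 = -16*3 = -48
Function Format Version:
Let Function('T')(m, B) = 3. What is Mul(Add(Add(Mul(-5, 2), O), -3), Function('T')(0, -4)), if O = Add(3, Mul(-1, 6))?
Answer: -48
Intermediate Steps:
O = -3 (O = Add(3, -6) = -3)
Mul(Add(Add(Mul(-5, 2), O), -3), Function('T')(0, -4)) = Mul(Add(Add(Mul(-5, 2), -3), -3), 3) = Mul(Add(Add(-10, -3), -3), 3) = Mul(Add(-13, -3), 3) = Mul(-16, 3) = -48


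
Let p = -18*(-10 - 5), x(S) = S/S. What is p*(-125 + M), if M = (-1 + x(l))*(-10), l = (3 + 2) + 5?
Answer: -33750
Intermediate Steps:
l = 10 (l = 5 + 5 = 10)
x(S) = 1
p = 270 (p = -18*(-15) = 270)
M = 0 (M = (-1 + 1)*(-10) = 0*(-10) = 0)
p*(-125 + M) = 270*(-125 + 0) = 270*(-125) = -33750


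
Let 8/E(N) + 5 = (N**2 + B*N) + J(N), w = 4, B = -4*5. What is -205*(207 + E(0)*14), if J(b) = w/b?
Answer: -42435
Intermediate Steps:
B = -20
J(b) = 4/b
E(N) = 8/(-5 + N**2 - 20*N + 4/N) (E(N) = 8/(-5 + ((N**2 - 20*N) + 4/N)) = 8/(-5 + (N**2 - 20*N + 4/N)) = 8/(-5 + N**2 - 20*N + 4/N))
-205*(207 + E(0)*14) = -205*(207 + (8*0/(4 + 0*(-5 + 0**2 - 20*0)))*14) = -205*(207 + (8*0/(4 + 0*(-5 + 0 + 0)))*14) = -205*(207 + (8*0/(4 + 0*(-5)))*14) = -205*(207 + (8*0/(4 + 0))*14) = -205*(207 + (8*0/4)*14) = -205*(207 + (8*0*(1/4))*14) = -205*(207 + 0*14) = -205*(207 + 0) = -205*207 = -42435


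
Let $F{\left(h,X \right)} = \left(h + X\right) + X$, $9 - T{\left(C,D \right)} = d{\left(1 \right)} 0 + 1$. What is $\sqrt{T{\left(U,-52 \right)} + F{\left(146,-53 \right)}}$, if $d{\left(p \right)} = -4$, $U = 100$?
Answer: $4 \sqrt{3} \approx 6.9282$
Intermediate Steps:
$T{\left(C,D \right)} = 8$ ($T{\left(C,D \right)} = 9 - \left(\left(-4\right) 0 + 1\right) = 9 - \left(0 + 1\right) = 9 - 1 = 8$)
$F{\left(h,X \right)} = h + 2 X$ ($F{\left(h,X \right)} = \left(X + h\right) + X = h + 2 X$)
$\sqrt{T{\left(U,-52 \right)} + F{\left(146,-53 \right)}} = \sqrt{8 + \left(146 + 2 \left(-53\right)\right)} = \sqrt{8 + \left(146 - 106\right)} = \sqrt{8 + 40} = \sqrt{48} = 4 \sqrt{3}$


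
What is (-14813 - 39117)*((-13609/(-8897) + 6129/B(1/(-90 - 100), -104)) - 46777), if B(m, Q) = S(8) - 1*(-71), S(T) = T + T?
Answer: 20963987733070/8323 ≈ 2.5188e+9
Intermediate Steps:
S(T) = 2*T
B(m, Q) = 87 (B(m, Q) = 2*8 - 1*(-71) = 16 + 71 = 87)
(-14813 - 39117)*((-13609/(-8897) + 6129/B(1/(-90 - 100), -104)) - 46777) = (-14813 - 39117)*((-13609/(-8897) + 6129/87) - 46777) = -53930*((-13609*(-1/8897) + 6129*(1/87)) - 46777) = -53930*((439/287 + 2043/29) - 46777) = -53930*(599072/8323 - 46777) = -53930*(-388725899/8323) = 20963987733070/8323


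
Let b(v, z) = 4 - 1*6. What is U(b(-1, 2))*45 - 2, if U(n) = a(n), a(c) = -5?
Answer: -227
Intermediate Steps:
b(v, z) = -2 (b(v, z) = 4 - 6 = -2)
U(n) = -5
U(b(-1, 2))*45 - 2 = -5*45 - 2 = -225 - 2 = -227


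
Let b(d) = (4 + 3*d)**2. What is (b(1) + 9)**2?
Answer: 3364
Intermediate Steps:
(b(1) + 9)**2 = ((4 + 3*1)**2 + 9)**2 = ((4 + 3)**2 + 9)**2 = (7**2 + 9)**2 = (49 + 9)**2 = 58**2 = 3364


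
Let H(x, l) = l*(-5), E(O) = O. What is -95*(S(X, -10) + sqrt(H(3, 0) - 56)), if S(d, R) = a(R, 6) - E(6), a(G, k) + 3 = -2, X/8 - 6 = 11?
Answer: 1045 - 190*I*sqrt(14) ≈ 1045.0 - 710.92*I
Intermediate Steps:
X = 136 (X = 48 + 8*11 = 48 + 88 = 136)
a(G, k) = -5 (a(G, k) = -3 - 2 = -5)
S(d, R) = -11 (S(d, R) = -5 - 1*6 = -5 - 6 = -11)
H(x, l) = -5*l
-95*(S(X, -10) + sqrt(H(3, 0) - 56)) = -95*(-11 + sqrt(-5*0 - 56)) = -95*(-11 + sqrt(0 - 56)) = -95*(-11 + sqrt(-56)) = -95*(-11 + 2*I*sqrt(14)) = 1045 - 190*I*sqrt(14)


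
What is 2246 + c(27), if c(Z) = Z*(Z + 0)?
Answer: 2975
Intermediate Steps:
c(Z) = Z**2 (c(Z) = Z*Z = Z**2)
2246 + c(27) = 2246 + 27**2 = 2246 + 729 = 2975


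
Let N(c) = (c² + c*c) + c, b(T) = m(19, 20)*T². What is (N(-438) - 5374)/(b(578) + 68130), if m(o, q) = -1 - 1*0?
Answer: -188938/132977 ≈ -1.4208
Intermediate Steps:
m(o, q) = -1 (m(o, q) = -1 + 0 = -1)
b(T) = -T²
N(c) = c + 2*c² (N(c) = (c² + c²) + c = 2*c² + c = c + 2*c²)
(N(-438) - 5374)/(b(578) + 68130) = (-438*(1 + 2*(-438)) - 5374)/(-1*578² + 68130) = (-438*(1 - 876) - 5374)/(-1*334084 + 68130) = (-438*(-875) - 5374)/(-334084 + 68130) = (383250 - 5374)/(-265954) = 377876*(-1/265954) = -188938/132977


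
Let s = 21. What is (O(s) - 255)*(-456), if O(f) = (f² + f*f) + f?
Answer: -295488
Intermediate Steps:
O(f) = f + 2*f² (O(f) = (f² + f²) + f = 2*f² + f = f + 2*f²)
(O(s) - 255)*(-456) = (21*(1 + 2*21) - 255)*(-456) = (21*(1 + 42) - 255)*(-456) = (21*43 - 255)*(-456) = (903 - 255)*(-456) = 648*(-456) = -295488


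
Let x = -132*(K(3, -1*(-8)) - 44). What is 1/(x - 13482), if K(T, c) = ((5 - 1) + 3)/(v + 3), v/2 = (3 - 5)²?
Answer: -1/7758 ≈ -0.00012890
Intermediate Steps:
v = 8 (v = 2*(3 - 5)² = 2*(-2)² = 2*4 = 8)
K(T, c) = 7/11 (K(T, c) = ((5 - 1) + 3)/(8 + 3) = (4 + 3)/11 = 7*(1/11) = 7/11)
x = 5724 (x = -132*(7/11 - 44) = -132*(-477/11) = 5724)
1/(x - 13482) = 1/(5724 - 13482) = 1/(-7758) = -1/7758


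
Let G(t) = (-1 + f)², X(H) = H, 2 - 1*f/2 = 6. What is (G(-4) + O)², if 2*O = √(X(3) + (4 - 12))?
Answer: (162 + I*√5)²/4 ≈ 6559.8 + 181.12*I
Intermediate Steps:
f = -8 (f = 4 - 2*6 = 4 - 12 = -8)
O = I*√5/2 (O = √(3 + (4 - 12))/2 = √(3 - 8)/2 = √(-5)/2 = (I*√5)/2 = I*√5/2 ≈ 1.118*I)
G(t) = 81 (G(t) = (-1 - 8)² = (-9)² = 81)
(G(-4) + O)² = (81 + I*√5/2)²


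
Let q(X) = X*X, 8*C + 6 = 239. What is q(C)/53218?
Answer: 54289/3405952 ≈ 0.015939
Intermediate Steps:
C = 233/8 (C = -3/4 + (1/8)*239 = -3/4 + 239/8 = 233/8 ≈ 29.125)
q(X) = X**2
q(C)/53218 = (233/8)**2/53218 = (54289/64)*(1/53218) = 54289/3405952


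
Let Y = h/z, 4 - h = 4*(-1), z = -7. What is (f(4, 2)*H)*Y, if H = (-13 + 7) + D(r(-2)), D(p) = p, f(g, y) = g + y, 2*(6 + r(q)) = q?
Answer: 624/7 ≈ 89.143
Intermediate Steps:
r(q) = -6 + q/2
h = 8 (h = 4 - 4*(-1) = 4 - 1*(-4) = 4 + 4 = 8)
Y = -8/7 (Y = 8/(-7) = 8*(-⅐) = -8/7 ≈ -1.1429)
H = -13 (H = (-13 + 7) + (-6 + (½)*(-2)) = -6 + (-6 - 1) = -6 - 7 = -13)
(f(4, 2)*H)*Y = ((4 + 2)*(-13))*(-8/7) = (6*(-13))*(-8/7) = -78*(-8/7) = 624/7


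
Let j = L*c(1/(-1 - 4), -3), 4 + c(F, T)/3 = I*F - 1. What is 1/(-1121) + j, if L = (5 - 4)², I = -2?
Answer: -77354/5605 ≈ -13.801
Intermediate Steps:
c(F, T) = -15 - 6*F (c(F, T) = -12 + 3*(-2*F - 1) = -12 + 3*(-1 - 2*F) = -12 + (-3 - 6*F) = -15 - 6*F)
L = 1 (L = 1² = 1)
j = -69/5 (j = 1*(-15 - 6/(-1 - 4)) = 1*(-15 - 6/(-5)) = 1*(-15 - 6*(-⅕)) = 1*(-15 + 6/5) = 1*(-69/5) = -69/5 ≈ -13.800)
1/(-1121) + j = 1/(-1121) - 69/5 = -1/1121 - 69/5 = -77354/5605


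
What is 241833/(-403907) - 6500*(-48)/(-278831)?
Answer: -27635645889/16088827531 ≈ -1.7177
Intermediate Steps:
241833/(-403907) - 6500*(-48)/(-278831) = 241833*(-1/403907) + 312000*(-1/278831) = -241833/403907 - 312000/278831 = -27635645889/16088827531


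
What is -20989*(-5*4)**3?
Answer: 167912000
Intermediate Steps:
-20989*(-5*4)**3 = -20989*(-20)**3 = -20989*(-8000) = 167912000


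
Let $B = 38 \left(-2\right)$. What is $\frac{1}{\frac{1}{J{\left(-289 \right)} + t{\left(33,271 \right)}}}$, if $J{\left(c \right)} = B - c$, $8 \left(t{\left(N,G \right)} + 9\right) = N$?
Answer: $\frac{1665}{8} \approx 208.13$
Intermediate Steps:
$B = -76$
$t{\left(N,G \right)} = -9 + \frac{N}{8}$
$J{\left(c \right)} = -76 - c$
$\frac{1}{\frac{1}{J{\left(-289 \right)} + t{\left(33,271 \right)}}} = \frac{1}{\frac{1}{\left(-76 - -289\right) + \left(-9 + \frac{1}{8} \cdot 33\right)}} = \frac{1}{\frac{1}{\left(-76 + 289\right) + \left(-9 + \frac{33}{8}\right)}} = \frac{1}{\frac{1}{213 - \frac{39}{8}}} = \frac{1}{\frac{1}{\frac{1665}{8}}} = \frac{1}{\frac{8}{1665}} = \frac{1665}{8}$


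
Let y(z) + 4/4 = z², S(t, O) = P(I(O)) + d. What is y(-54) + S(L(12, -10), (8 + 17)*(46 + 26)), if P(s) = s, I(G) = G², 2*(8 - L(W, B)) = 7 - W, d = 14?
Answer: 3242929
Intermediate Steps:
L(W, B) = 9/2 + W/2 (L(W, B) = 8 - (7 - W)/2 = 8 + (-7/2 + W/2) = 9/2 + W/2)
S(t, O) = 14 + O² (S(t, O) = O² + 14 = 14 + O²)
y(z) = -1 + z²
y(-54) + S(L(12, -10), (8 + 17)*(46 + 26)) = (-1 + (-54)²) + (14 + ((8 + 17)*(46 + 26))²) = (-1 + 2916) + (14 + (25*72)²) = 2915 + (14 + 1800²) = 2915 + (14 + 3240000) = 2915 + 3240014 = 3242929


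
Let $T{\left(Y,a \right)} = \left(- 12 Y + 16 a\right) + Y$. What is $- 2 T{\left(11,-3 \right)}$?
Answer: $338$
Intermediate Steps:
$T{\left(Y,a \right)} = - 11 Y + 16 a$
$- 2 T{\left(11,-3 \right)} = - 2 \left(\left(-11\right) 11 + 16 \left(-3\right)\right) = - 2 \left(-121 - 48\right) = \left(-2\right) \left(-169\right) = 338$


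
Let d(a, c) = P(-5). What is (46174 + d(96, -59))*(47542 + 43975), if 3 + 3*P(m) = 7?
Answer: 12677483942/3 ≈ 4.2258e+9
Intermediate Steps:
P(m) = 4/3 (P(m) = -1 + (⅓)*7 = -1 + 7/3 = 4/3)
d(a, c) = 4/3
(46174 + d(96, -59))*(47542 + 43975) = (46174 + 4/3)*(47542 + 43975) = (138526/3)*91517 = 12677483942/3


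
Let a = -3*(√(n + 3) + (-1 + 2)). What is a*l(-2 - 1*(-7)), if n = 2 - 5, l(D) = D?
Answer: -15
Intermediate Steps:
n = -3
a = -3 (a = -3*(√(-3 + 3) + (-1 + 2)) = -3*(√0 + 1) = -3*(0 + 1) = -3*1 = -3)
a*l(-2 - 1*(-7)) = -3*(-2 - 1*(-7)) = -3*(-2 + 7) = -3*5 = -15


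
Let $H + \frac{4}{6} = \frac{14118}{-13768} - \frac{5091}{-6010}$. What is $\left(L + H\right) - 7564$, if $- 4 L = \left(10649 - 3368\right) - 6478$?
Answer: $- \frac{120481769786}{15514815} \approx -7765.6$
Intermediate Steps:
$H = - \frac{52440059}{62059260}$ ($H = - \frac{2}{3} + \left(\frac{14118}{-13768} - \frac{5091}{-6010}\right) = - \frac{2}{3} + \left(14118 \left(- \frac{1}{13768}\right) - - \frac{5091}{6010}\right) = - \frac{2}{3} + \left(- \frac{7059}{6884} + \frac{5091}{6010}\right) = - \frac{2}{3} - \frac{3689073}{20686420} = - \frac{52440059}{62059260} \approx -0.845$)
$L = - \frac{803}{4}$ ($L = - \frac{\left(10649 - 3368\right) - 6478}{4} = - \frac{7281 - 6478}{4} = \left(- \frac{1}{4}\right) 803 = - \frac{803}{4} \approx -200.75$)
$\left(L + H\right) - 7564 = \left(- \frac{803}{4} - \frac{52440059}{62059260}\right) - 7564 = - \frac{3127709126}{15514815} - 7564 = - \frac{120481769786}{15514815}$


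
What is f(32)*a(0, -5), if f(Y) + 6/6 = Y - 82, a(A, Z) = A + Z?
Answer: 255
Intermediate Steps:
f(Y) = -83 + Y (f(Y) = -1 + (Y - 82) = -1 + (-82 + Y) = -83 + Y)
f(32)*a(0, -5) = (-83 + 32)*(0 - 5) = -51*(-5) = 255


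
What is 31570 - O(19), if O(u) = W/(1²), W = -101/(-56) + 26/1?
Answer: 1766363/56 ≈ 31542.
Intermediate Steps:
W = 1557/56 (W = -101*(-1/56) + 26*1 = 101/56 + 26 = 1557/56 ≈ 27.804)
O(u) = 1557/56 (O(u) = 1557/(56*(1²)) = (1557/56)/1 = (1557/56)*1 = 1557/56)
31570 - O(19) = 31570 - 1*1557/56 = 31570 - 1557/56 = 1766363/56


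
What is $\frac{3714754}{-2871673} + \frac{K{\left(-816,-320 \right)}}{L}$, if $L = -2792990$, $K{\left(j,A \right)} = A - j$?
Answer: $- \frac{5188347562134}{4010276986135} \approx -1.2938$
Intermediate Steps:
$\frac{3714754}{-2871673} + \frac{K{\left(-816,-320 \right)}}{L} = \frac{3714754}{-2871673} + \frac{-320 - -816}{-2792990} = 3714754 \left(- \frac{1}{2871673}\right) + \left(-320 + 816\right) \left(- \frac{1}{2792990}\right) = - \frac{3714754}{2871673} + 496 \left(- \frac{1}{2792990}\right) = - \frac{3714754}{2871673} - \frac{248}{1396495} = - \frac{5188347562134}{4010276986135}$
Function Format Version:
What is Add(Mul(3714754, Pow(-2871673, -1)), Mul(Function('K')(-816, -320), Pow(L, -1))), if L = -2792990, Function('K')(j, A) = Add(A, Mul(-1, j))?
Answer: Rational(-5188347562134, 4010276986135) ≈ -1.2938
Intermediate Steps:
Add(Mul(3714754, Pow(-2871673, -1)), Mul(Function('K')(-816, -320), Pow(L, -1))) = Add(Mul(3714754, Pow(-2871673, -1)), Mul(Add(-320, Mul(-1, -816)), Pow(-2792990, -1))) = Add(Mul(3714754, Rational(-1, 2871673)), Mul(Add(-320, 816), Rational(-1, 2792990))) = Add(Rational(-3714754, 2871673), Mul(496, Rational(-1, 2792990))) = Add(Rational(-3714754, 2871673), Rational(-248, 1396495)) = Rational(-5188347562134, 4010276986135)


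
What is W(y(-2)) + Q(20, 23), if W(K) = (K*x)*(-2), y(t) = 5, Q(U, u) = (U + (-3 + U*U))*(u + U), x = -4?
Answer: 17971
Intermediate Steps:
Q(U, u) = (U + u)*(-3 + U + U²) (Q(U, u) = (U + (-3 + U²))*(U + u) = (-3 + U + U²)*(U + u) = (U + u)*(-3 + U + U²))
W(K) = 8*K (W(K) = (K*(-4))*(-2) = -4*K*(-2) = 8*K)
W(y(-2)) + Q(20, 23) = 8*5 + (20² + 20³ - 3*20 - 3*23 + 20*23 + 23*20²) = 40 + (400 + 8000 - 60 - 69 + 460 + 23*400) = 40 + (400 + 8000 - 60 - 69 + 460 + 9200) = 40 + 17931 = 17971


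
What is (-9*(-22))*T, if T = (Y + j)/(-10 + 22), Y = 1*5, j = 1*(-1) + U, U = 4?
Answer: 132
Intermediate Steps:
j = 3 (j = 1*(-1) + 4 = -1 + 4 = 3)
Y = 5
T = ⅔ (T = (5 + 3)/(-10 + 22) = 8/12 = 8*(1/12) = ⅔ ≈ 0.66667)
(-9*(-22))*T = -9*(-22)*(⅔) = 198*(⅔) = 132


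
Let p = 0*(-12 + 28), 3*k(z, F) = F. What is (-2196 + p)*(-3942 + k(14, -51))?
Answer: 8693964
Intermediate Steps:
k(z, F) = F/3
p = 0 (p = 0*16 = 0)
(-2196 + p)*(-3942 + k(14, -51)) = (-2196 + 0)*(-3942 + (⅓)*(-51)) = -2196*(-3942 - 17) = -2196*(-3959) = 8693964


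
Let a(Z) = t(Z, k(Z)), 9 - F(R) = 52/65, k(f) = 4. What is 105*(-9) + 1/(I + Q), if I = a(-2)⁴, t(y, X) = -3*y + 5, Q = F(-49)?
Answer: -69217465/73246 ≈ -945.00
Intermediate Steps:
F(R) = 41/5 (F(R) = 9 - 52/65 = 9 - 1*⅘ = 9 - ⅘ = 41/5)
Q = 41/5 ≈ 8.2000
t(y, X) = 5 - 3*y
a(Z) = 5 - 3*Z
I = 14641 (I = (5 - 3*(-2))⁴ = (5 + 6)⁴ = 11⁴ = 14641)
105*(-9) + 1/(I + Q) = 105*(-9) + 1/(14641 + 41/5) = -945 + 1/(73246/5) = -945 + 5/73246 = -69217465/73246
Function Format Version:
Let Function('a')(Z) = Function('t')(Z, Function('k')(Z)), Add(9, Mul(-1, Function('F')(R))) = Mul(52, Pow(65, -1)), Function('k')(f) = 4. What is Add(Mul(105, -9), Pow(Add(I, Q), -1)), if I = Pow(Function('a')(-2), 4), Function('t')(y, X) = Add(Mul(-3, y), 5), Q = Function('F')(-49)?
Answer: Rational(-69217465, 73246) ≈ -945.00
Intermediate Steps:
Function('F')(R) = Rational(41, 5) (Function('F')(R) = Add(9, Mul(-1, Mul(52, Pow(65, -1)))) = Add(9, Mul(-1, Mul(52, Rational(1, 65)))) = Add(9, Mul(-1, Rational(4, 5))) = Add(9, Rational(-4, 5)) = Rational(41, 5))
Q = Rational(41, 5) ≈ 8.2000
Function('t')(y, X) = Add(5, Mul(-3, y))
Function('a')(Z) = Add(5, Mul(-3, Z))
I = 14641 (I = Pow(Add(5, Mul(-3, -2)), 4) = Pow(Add(5, 6), 4) = Pow(11, 4) = 14641)
Add(Mul(105, -9), Pow(Add(I, Q), -1)) = Add(Mul(105, -9), Pow(Add(14641, Rational(41, 5)), -1)) = Add(-945, Pow(Rational(73246, 5), -1)) = Add(-945, Rational(5, 73246)) = Rational(-69217465, 73246)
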